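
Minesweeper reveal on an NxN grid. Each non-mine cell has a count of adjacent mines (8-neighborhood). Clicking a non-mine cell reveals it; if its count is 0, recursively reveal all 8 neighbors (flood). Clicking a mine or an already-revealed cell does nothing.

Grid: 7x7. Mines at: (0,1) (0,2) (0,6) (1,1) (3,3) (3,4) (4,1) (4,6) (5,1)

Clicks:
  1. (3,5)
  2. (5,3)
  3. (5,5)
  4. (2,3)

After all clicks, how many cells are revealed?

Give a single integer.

Answer: 16

Derivation:
Click 1 (3,5) count=2: revealed 1 new [(3,5)] -> total=1
Click 2 (5,3) count=0: revealed 14 new [(4,2) (4,3) (4,4) (4,5) (5,2) (5,3) (5,4) (5,5) (5,6) (6,2) (6,3) (6,4) (6,5) (6,6)] -> total=15
Click 3 (5,5) count=1: revealed 0 new [(none)] -> total=15
Click 4 (2,3) count=2: revealed 1 new [(2,3)] -> total=16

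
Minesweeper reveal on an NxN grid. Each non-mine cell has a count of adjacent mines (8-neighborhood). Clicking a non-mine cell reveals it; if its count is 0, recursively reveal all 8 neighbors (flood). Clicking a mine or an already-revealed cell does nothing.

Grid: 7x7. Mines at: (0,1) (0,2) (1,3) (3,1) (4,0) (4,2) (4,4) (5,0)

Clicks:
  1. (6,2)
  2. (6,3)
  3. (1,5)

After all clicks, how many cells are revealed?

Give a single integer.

Answer: 26

Derivation:
Click 1 (6,2) count=0: revealed 26 new [(0,4) (0,5) (0,6) (1,4) (1,5) (1,6) (2,4) (2,5) (2,6) (3,4) (3,5) (3,6) (4,5) (4,6) (5,1) (5,2) (5,3) (5,4) (5,5) (5,6) (6,1) (6,2) (6,3) (6,4) (6,5) (6,6)] -> total=26
Click 2 (6,3) count=0: revealed 0 new [(none)] -> total=26
Click 3 (1,5) count=0: revealed 0 new [(none)] -> total=26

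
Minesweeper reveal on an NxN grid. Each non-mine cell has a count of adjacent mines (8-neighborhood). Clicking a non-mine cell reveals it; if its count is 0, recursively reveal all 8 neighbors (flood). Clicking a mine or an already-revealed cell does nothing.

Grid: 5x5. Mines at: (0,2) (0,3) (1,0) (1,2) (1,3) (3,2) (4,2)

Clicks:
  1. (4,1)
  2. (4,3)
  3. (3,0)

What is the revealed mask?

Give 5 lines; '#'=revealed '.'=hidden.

Answer: .....
.....
##...
##...
##.#.

Derivation:
Click 1 (4,1) count=2: revealed 1 new [(4,1)] -> total=1
Click 2 (4,3) count=2: revealed 1 new [(4,3)] -> total=2
Click 3 (3,0) count=0: revealed 5 new [(2,0) (2,1) (3,0) (3,1) (4,0)] -> total=7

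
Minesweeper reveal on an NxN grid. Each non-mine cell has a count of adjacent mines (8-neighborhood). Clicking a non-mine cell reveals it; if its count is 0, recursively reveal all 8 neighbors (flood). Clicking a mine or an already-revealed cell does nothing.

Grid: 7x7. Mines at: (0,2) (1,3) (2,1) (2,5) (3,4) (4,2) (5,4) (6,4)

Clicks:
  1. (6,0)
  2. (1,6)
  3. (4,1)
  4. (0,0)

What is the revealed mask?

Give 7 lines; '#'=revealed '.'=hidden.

Click 1 (6,0) count=0: revealed 12 new [(3,0) (3,1) (4,0) (4,1) (5,0) (5,1) (5,2) (5,3) (6,0) (6,1) (6,2) (6,3)] -> total=12
Click 2 (1,6) count=1: revealed 1 new [(1,6)] -> total=13
Click 3 (4,1) count=1: revealed 0 new [(none)] -> total=13
Click 4 (0,0) count=0: revealed 4 new [(0,0) (0,1) (1,0) (1,1)] -> total=17

Answer: ##.....
##....#
.......
##.....
##.....
####...
####...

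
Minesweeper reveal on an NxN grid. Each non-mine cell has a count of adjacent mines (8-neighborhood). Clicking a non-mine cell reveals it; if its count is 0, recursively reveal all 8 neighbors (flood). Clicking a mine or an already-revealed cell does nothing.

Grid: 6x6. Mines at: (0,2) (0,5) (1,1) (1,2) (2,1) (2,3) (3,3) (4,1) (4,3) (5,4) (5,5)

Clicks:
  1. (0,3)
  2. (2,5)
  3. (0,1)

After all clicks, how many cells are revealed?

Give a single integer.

Answer: 10

Derivation:
Click 1 (0,3) count=2: revealed 1 new [(0,3)] -> total=1
Click 2 (2,5) count=0: revealed 8 new [(1,4) (1,5) (2,4) (2,5) (3,4) (3,5) (4,4) (4,5)] -> total=9
Click 3 (0,1) count=3: revealed 1 new [(0,1)] -> total=10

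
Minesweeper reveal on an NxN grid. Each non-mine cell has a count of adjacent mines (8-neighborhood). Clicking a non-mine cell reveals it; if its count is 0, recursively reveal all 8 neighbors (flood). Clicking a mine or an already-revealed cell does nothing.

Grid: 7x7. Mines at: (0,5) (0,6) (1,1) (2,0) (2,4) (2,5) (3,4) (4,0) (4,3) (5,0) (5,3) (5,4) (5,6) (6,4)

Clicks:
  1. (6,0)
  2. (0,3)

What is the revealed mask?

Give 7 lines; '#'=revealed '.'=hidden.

Answer: ..###..
..###..
.......
.......
.......
.......
#......

Derivation:
Click 1 (6,0) count=1: revealed 1 new [(6,0)] -> total=1
Click 2 (0,3) count=0: revealed 6 new [(0,2) (0,3) (0,4) (1,2) (1,3) (1,4)] -> total=7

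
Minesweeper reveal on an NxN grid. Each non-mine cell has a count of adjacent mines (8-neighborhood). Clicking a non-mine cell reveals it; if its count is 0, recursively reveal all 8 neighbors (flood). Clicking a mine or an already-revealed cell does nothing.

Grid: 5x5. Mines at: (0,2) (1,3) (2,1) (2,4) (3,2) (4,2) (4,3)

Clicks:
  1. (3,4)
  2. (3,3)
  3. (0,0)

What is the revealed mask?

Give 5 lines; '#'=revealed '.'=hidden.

Click 1 (3,4) count=2: revealed 1 new [(3,4)] -> total=1
Click 2 (3,3) count=4: revealed 1 new [(3,3)] -> total=2
Click 3 (0,0) count=0: revealed 4 new [(0,0) (0,1) (1,0) (1,1)] -> total=6

Answer: ##...
##...
.....
...##
.....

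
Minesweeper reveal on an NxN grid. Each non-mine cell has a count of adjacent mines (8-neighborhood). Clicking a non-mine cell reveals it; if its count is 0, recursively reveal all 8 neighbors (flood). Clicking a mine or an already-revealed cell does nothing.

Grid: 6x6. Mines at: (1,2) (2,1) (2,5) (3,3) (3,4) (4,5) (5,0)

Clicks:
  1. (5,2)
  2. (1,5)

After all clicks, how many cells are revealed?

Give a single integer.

Answer: 9

Derivation:
Click 1 (5,2) count=0: revealed 8 new [(4,1) (4,2) (4,3) (4,4) (5,1) (5,2) (5,3) (5,4)] -> total=8
Click 2 (1,5) count=1: revealed 1 new [(1,5)] -> total=9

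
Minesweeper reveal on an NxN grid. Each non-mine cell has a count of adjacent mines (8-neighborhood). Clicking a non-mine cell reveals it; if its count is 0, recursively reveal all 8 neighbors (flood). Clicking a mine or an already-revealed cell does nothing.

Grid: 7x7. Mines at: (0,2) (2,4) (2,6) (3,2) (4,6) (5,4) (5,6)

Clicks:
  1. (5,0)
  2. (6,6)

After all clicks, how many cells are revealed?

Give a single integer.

Answer: 21

Derivation:
Click 1 (5,0) count=0: revealed 20 new [(0,0) (0,1) (1,0) (1,1) (2,0) (2,1) (3,0) (3,1) (4,0) (4,1) (4,2) (4,3) (5,0) (5,1) (5,2) (5,3) (6,0) (6,1) (6,2) (6,3)] -> total=20
Click 2 (6,6) count=1: revealed 1 new [(6,6)] -> total=21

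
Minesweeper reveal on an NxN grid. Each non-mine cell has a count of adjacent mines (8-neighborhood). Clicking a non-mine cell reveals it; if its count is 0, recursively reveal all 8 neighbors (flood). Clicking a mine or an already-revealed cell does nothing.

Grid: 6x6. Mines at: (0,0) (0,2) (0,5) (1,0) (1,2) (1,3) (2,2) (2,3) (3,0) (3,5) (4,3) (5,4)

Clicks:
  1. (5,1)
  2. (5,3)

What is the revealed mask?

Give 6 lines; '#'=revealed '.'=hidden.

Answer: ......
......
......
......
###...
####..

Derivation:
Click 1 (5,1) count=0: revealed 6 new [(4,0) (4,1) (4,2) (5,0) (5,1) (5,2)] -> total=6
Click 2 (5,3) count=2: revealed 1 new [(5,3)] -> total=7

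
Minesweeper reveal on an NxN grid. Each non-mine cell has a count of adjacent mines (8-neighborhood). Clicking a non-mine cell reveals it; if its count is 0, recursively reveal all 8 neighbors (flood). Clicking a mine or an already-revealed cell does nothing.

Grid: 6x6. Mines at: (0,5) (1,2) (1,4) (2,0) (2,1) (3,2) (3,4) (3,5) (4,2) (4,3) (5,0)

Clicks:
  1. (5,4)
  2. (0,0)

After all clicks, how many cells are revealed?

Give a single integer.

Click 1 (5,4) count=1: revealed 1 new [(5,4)] -> total=1
Click 2 (0,0) count=0: revealed 4 new [(0,0) (0,1) (1,0) (1,1)] -> total=5

Answer: 5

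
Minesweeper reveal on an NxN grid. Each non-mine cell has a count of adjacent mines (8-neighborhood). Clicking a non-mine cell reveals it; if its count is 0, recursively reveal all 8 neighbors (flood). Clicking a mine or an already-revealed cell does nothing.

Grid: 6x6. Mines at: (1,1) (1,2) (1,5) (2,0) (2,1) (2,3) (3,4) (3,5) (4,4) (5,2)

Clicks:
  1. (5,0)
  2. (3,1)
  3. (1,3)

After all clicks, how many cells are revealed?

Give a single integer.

Click 1 (5,0) count=0: revealed 6 new [(3,0) (3,1) (4,0) (4,1) (5,0) (5,1)] -> total=6
Click 2 (3,1) count=2: revealed 0 new [(none)] -> total=6
Click 3 (1,3) count=2: revealed 1 new [(1,3)] -> total=7

Answer: 7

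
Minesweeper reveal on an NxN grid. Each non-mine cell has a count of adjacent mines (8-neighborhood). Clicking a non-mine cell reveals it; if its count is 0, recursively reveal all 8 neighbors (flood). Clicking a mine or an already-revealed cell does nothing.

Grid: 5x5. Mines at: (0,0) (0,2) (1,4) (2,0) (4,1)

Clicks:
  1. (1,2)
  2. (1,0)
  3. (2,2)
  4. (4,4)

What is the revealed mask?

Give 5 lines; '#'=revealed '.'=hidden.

Answer: .....
####.
.####
.####
..###

Derivation:
Click 1 (1,2) count=1: revealed 1 new [(1,2)] -> total=1
Click 2 (1,0) count=2: revealed 1 new [(1,0)] -> total=2
Click 3 (2,2) count=0: revealed 13 new [(1,1) (1,3) (2,1) (2,2) (2,3) (2,4) (3,1) (3,2) (3,3) (3,4) (4,2) (4,3) (4,4)] -> total=15
Click 4 (4,4) count=0: revealed 0 new [(none)] -> total=15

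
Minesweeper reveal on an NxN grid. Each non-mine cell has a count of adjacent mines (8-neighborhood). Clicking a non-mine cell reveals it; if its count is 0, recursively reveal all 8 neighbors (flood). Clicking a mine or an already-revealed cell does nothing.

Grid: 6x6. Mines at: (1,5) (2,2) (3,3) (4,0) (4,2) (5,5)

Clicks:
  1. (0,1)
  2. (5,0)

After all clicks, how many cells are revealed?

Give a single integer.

Answer: 15

Derivation:
Click 1 (0,1) count=0: revealed 14 new [(0,0) (0,1) (0,2) (0,3) (0,4) (1,0) (1,1) (1,2) (1,3) (1,4) (2,0) (2,1) (3,0) (3,1)] -> total=14
Click 2 (5,0) count=1: revealed 1 new [(5,0)] -> total=15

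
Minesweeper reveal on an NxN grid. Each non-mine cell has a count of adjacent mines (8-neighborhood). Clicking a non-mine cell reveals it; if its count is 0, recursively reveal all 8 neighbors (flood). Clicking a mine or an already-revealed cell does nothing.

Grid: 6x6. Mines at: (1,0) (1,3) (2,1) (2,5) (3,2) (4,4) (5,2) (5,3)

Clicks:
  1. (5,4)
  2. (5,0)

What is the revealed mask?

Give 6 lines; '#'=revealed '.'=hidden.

Click 1 (5,4) count=2: revealed 1 new [(5,4)] -> total=1
Click 2 (5,0) count=0: revealed 6 new [(3,0) (3,1) (4,0) (4,1) (5,0) (5,1)] -> total=7

Answer: ......
......
......
##....
##....
##..#.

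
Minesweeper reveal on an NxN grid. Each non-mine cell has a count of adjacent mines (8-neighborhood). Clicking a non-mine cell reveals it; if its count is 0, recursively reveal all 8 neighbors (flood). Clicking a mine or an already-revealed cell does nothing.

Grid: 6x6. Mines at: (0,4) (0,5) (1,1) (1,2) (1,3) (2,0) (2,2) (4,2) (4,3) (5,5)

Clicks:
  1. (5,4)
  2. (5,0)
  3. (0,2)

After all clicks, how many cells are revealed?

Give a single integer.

Answer: 8

Derivation:
Click 1 (5,4) count=2: revealed 1 new [(5,4)] -> total=1
Click 2 (5,0) count=0: revealed 6 new [(3,0) (3,1) (4,0) (4,1) (5,0) (5,1)] -> total=7
Click 3 (0,2) count=3: revealed 1 new [(0,2)] -> total=8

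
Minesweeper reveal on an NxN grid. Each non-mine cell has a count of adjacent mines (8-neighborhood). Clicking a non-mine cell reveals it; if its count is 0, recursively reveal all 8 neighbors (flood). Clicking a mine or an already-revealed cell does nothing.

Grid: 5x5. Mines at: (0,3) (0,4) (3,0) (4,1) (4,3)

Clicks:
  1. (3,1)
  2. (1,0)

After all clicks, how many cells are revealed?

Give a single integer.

Click 1 (3,1) count=2: revealed 1 new [(3,1)] -> total=1
Click 2 (1,0) count=0: revealed 16 new [(0,0) (0,1) (0,2) (1,0) (1,1) (1,2) (1,3) (1,4) (2,0) (2,1) (2,2) (2,3) (2,4) (3,2) (3,3) (3,4)] -> total=17

Answer: 17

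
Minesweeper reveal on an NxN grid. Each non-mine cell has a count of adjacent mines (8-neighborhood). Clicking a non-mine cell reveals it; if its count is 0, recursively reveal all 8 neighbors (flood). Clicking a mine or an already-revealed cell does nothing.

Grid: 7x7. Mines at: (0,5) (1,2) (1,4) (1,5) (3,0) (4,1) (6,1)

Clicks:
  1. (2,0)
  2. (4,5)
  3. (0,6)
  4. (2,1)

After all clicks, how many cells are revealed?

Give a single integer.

Answer: 28

Derivation:
Click 1 (2,0) count=1: revealed 1 new [(2,0)] -> total=1
Click 2 (4,5) count=0: revealed 25 new [(2,2) (2,3) (2,4) (2,5) (2,6) (3,2) (3,3) (3,4) (3,5) (3,6) (4,2) (4,3) (4,4) (4,5) (4,6) (5,2) (5,3) (5,4) (5,5) (5,6) (6,2) (6,3) (6,4) (6,5) (6,6)] -> total=26
Click 3 (0,6) count=2: revealed 1 new [(0,6)] -> total=27
Click 4 (2,1) count=2: revealed 1 new [(2,1)] -> total=28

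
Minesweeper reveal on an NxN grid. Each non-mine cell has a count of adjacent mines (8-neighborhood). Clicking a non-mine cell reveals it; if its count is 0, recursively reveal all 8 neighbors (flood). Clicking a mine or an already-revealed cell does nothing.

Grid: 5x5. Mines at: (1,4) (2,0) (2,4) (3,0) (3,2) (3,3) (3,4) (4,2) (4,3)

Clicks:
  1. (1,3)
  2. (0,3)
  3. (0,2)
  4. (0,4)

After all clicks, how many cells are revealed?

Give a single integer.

Click 1 (1,3) count=2: revealed 1 new [(1,3)] -> total=1
Click 2 (0,3) count=1: revealed 1 new [(0,3)] -> total=2
Click 3 (0,2) count=0: revealed 9 new [(0,0) (0,1) (0,2) (1,0) (1,1) (1,2) (2,1) (2,2) (2,3)] -> total=11
Click 4 (0,4) count=1: revealed 1 new [(0,4)] -> total=12

Answer: 12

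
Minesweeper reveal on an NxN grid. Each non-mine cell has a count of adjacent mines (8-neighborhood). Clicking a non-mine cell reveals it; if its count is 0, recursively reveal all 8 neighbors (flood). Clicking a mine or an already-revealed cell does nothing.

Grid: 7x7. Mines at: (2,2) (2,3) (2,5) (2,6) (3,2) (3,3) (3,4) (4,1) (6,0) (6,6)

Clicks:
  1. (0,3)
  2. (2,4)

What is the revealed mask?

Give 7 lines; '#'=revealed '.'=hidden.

Answer: #######
#######
##..#..
##.....
.......
.......
.......

Derivation:
Click 1 (0,3) count=0: revealed 18 new [(0,0) (0,1) (0,2) (0,3) (0,4) (0,5) (0,6) (1,0) (1,1) (1,2) (1,3) (1,4) (1,5) (1,6) (2,0) (2,1) (3,0) (3,1)] -> total=18
Click 2 (2,4) count=4: revealed 1 new [(2,4)] -> total=19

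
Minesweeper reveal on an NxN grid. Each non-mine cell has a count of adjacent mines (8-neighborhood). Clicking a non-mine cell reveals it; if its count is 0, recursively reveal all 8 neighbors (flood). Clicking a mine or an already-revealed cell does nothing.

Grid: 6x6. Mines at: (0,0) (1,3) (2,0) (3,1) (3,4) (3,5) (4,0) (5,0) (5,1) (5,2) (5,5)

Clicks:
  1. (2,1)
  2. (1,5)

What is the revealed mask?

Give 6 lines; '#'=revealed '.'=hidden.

Answer: ....##
....##
.#..##
......
......
......

Derivation:
Click 1 (2,1) count=2: revealed 1 new [(2,1)] -> total=1
Click 2 (1,5) count=0: revealed 6 new [(0,4) (0,5) (1,4) (1,5) (2,4) (2,5)] -> total=7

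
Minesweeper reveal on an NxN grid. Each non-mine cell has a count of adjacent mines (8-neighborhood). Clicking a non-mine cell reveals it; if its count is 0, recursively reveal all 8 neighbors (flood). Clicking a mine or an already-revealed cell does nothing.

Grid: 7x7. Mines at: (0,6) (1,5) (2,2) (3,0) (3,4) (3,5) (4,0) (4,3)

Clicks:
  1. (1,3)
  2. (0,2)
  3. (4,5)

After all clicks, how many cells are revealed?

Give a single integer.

Answer: 13

Derivation:
Click 1 (1,3) count=1: revealed 1 new [(1,3)] -> total=1
Click 2 (0,2) count=0: revealed 11 new [(0,0) (0,1) (0,2) (0,3) (0,4) (1,0) (1,1) (1,2) (1,4) (2,0) (2,1)] -> total=12
Click 3 (4,5) count=2: revealed 1 new [(4,5)] -> total=13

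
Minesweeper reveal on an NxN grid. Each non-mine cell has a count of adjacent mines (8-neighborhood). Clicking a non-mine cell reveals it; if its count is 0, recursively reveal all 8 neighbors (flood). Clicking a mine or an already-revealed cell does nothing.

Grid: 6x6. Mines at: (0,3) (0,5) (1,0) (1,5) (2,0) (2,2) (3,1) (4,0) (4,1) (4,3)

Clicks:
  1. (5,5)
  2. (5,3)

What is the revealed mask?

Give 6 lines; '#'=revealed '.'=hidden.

Answer: ......
......
....##
....##
....##
...###

Derivation:
Click 1 (5,5) count=0: revealed 8 new [(2,4) (2,5) (3,4) (3,5) (4,4) (4,5) (5,4) (5,5)] -> total=8
Click 2 (5,3) count=1: revealed 1 new [(5,3)] -> total=9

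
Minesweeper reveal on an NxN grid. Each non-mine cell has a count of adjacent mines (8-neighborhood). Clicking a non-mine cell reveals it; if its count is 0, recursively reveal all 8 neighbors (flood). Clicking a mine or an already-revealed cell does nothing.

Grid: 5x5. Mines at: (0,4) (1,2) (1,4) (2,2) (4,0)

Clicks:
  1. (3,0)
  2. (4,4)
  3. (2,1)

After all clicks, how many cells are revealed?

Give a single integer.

Click 1 (3,0) count=1: revealed 1 new [(3,0)] -> total=1
Click 2 (4,4) count=0: revealed 10 new [(2,3) (2,4) (3,1) (3,2) (3,3) (3,4) (4,1) (4,2) (4,3) (4,4)] -> total=11
Click 3 (2,1) count=2: revealed 1 new [(2,1)] -> total=12

Answer: 12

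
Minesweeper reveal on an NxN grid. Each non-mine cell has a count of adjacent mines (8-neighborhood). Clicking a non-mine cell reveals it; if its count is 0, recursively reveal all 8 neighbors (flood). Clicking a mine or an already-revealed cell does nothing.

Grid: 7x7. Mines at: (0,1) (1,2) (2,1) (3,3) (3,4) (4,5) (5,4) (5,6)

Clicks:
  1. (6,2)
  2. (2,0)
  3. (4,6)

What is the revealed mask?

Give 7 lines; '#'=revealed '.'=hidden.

Click 1 (6,2) count=0: revealed 15 new [(3,0) (3,1) (3,2) (4,0) (4,1) (4,2) (4,3) (5,0) (5,1) (5,2) (5,3) (6,0) (6,1) (6,2) (6,3)] -> total=15
Click 2 (2,0) count=1: revealed 1 new [(2,0)] -> total=16
Click 3 (4,6) count=2: revealed 1 new [(4,6)] -> total=17

Answer: .......
.......
#......
###....
####..#
####...
####...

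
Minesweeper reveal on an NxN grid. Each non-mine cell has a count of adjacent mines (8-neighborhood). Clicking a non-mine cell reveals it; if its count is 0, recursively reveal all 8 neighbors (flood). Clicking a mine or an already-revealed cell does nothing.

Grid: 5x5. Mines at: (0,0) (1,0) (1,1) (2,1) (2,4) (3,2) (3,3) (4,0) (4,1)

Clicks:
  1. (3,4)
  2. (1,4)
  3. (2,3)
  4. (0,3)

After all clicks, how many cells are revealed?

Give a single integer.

Click 1 (3,4) count=2: revealed 1 new [(3,4)] -> total=1
Click 2 (1,4) count=1: revealed 1 new [(1,4)] -> total=2
Click 3 (2,3) count=3: revealed 1 new [(2,3)] -> total=3
Click 4 (0,3) count=0: revealed 5 new [(0,2) (0,3) (0,4) (1,2) (1,3)] -> total=8

Answer: 8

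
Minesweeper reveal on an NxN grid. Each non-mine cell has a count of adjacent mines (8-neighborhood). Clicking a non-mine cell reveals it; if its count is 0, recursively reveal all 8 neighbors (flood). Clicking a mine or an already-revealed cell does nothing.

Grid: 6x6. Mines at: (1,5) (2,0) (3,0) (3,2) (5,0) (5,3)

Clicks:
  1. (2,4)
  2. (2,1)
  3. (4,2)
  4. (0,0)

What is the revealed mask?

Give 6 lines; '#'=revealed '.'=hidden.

Answer: #####.
#####.
.####.
......
..#...
......

Derivation:
Click 1 (2,4) count=1: revealed 1 new [(2,4)] -> total=1
Click 2 (2,1) count=3: revealed 1 new [(2,1)] -> total=2
Click 3 (4,2) count=2: revealed 1 new [(4,2)] -> total=3
Click 4 (0,0) count=0: revealed 12 new [(0,0) (0,1) (0,2) (0,3) (0,4) (1,0) (1,1) (1,2) (1,3) (1,4) (2,2) (2,3)] -> total=15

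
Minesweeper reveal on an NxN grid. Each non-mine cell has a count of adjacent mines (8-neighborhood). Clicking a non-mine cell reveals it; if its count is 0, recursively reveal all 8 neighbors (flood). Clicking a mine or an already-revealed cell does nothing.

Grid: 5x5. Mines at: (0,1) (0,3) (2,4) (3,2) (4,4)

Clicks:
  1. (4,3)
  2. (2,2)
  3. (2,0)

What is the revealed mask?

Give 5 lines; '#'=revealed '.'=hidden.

Answer: .....
##...
###..
##...
##.#.

Derivation:
Click 1 (4,3) count=2: revealed 1 new [(4,3)] -> total=1
Click 2 (2,2) count=1: revealed 1 new [(2,2)] -> total=2
Click 3 (2,0) count=0: revealed 8 new [(1,0) (1,1) (2,0) (2,1) (3,0) (3,1) (4,0) (4,1)] -> total=10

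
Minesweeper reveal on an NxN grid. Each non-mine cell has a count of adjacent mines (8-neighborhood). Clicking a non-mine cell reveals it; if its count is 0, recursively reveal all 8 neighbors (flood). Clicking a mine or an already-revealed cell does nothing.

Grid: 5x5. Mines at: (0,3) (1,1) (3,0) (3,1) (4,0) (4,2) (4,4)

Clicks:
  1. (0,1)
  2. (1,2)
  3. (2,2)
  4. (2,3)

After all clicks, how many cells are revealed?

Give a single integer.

Click 1 (0,1) count=1: revealed 1 new [(0,1)] -> total=1
Click 2 (1,2) count=2: revealed 1 new [(1,2)] -> total=2
Click 3 (2,2) count=2: revealed 1 new [(2,2)] -> total=3
Click 4 (2,3) count=0: revealed 7 new [(1,3) (1,4) (2,3) (2,4) (3,2) (3,3) (3,4)] -> total=10

Answer: 10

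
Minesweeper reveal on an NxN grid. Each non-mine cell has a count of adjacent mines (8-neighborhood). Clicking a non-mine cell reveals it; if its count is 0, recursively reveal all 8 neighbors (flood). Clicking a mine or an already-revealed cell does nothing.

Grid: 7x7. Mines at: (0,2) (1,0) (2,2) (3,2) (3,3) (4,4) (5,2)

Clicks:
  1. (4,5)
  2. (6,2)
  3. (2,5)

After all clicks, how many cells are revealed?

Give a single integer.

Click 1 (4,5) count=1: revealed 1 new [(4,5)] -> total=1
Click 2 (6,2) count=1: revealed 1 new [(6,2)] -> total=2
Click 3 (2,5) count=0: revealed 24 new [(0,3) (0,4) (0,5) (0,6) (1,3) (1,4) (1,5) (1,6) (2,3) (2,4) (2,5) (2,6) (3,4) (3,5) (3,6) (4,6) (5,3) (5,4) (5,5) (5,6) (6,3) (6,4) (6,5) (6,6)] -> total=26

Answer: 26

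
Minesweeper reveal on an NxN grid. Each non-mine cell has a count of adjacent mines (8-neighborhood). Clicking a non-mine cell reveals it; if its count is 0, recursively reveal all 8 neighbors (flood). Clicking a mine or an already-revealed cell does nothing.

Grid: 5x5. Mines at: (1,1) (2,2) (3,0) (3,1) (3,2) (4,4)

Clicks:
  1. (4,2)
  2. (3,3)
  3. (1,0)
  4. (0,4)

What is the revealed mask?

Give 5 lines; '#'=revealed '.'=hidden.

Answer: ..###
#.###
...##
...##
..#..

Derivation:
Click 1 (4,2) count=2: revealed 1 new [(4,2)] -> total=1
Click 2 (3,3) count=3: revealed 1 new [(3,3)] -> total=2
Click 3 (1,0) count=1: revealed 1 new [(1,0)] -> total=3
Click 4 (0,4) count=0: revealed 9 new [(0,2) (0,3) (0,4) (1,2) (1,3) (1,4) (2,3) (2,4) (3,4)] -> total=12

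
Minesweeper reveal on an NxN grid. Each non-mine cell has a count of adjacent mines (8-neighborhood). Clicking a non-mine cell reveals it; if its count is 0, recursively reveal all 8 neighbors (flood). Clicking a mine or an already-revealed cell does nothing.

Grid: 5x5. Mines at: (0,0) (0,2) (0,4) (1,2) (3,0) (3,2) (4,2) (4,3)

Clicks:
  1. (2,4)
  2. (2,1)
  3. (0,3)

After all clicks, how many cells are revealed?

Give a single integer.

Click 1 (2,4) count=0: revealed 6 new [(1,3) (1,4) (2,3) (2,4) (3,3) (3,4)] -> total=6
Click 2 (2,1) count=3: revealed 1 new [(2,1)] -> total=7
Click 3 (0,3) count=3: revealed 1 new [(0,3)] -> total=8

Answer: 8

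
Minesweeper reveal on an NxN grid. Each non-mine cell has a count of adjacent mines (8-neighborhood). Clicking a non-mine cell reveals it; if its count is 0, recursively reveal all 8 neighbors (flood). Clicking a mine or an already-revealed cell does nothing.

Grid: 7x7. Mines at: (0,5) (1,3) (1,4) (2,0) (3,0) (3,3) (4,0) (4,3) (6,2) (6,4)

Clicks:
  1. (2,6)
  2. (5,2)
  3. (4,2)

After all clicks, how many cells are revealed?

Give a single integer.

Answer: 18

Derivation:
Click 1 (2,6) count=0: revealed 16 new [(1,5) (1,6) (2,4) (2,5) (2,6) (3,4) (3,5) (3,6) (4,4) (4,5) (4,6) (5,4) (5,5) (5,6) (6,5) (6,6)] -> total=16
Click 2 (5,2) count=2: revealed 1 new [(5,2)] -> total=17
Click 3 (4,2) count=2: revealed 1 new [(4,2)] -> total=18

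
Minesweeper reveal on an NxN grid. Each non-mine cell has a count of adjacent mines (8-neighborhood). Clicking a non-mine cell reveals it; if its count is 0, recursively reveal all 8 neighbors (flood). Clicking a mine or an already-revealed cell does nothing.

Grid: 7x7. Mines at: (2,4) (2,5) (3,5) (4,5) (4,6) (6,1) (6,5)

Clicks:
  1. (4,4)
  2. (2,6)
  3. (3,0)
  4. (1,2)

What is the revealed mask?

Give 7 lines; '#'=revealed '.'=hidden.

Answer: #######
#######
####..#
#####..
#####..
#####..
..###..

Derivation:
Click 1 (4,4) count=2: revealed 1 new [(4,4)] -> total=1
Click 2 (2,6) count=2: revealed 1 new [(2,6)] -> total=2
Click 3 (3,0) count=0: revealed 35 new [(0,0) (0,1) (0,2) (0,3) (0,4) (0,5) (0,6) (1,0) (1,1) (1,2) (1,3) (1,4) (1,5) (1,6) (2,0) (2,1) (2,2) (2,3) (3,0) (3,1) (3,2) (3,3) (3,4) (4,0) (4,1) (4,2) (4,3) (5,0) (5,1) (5,2) (5,3) (5,4) (6,2) (6,3) (6,4)] -> total=37
Click 4 (1,2) count=0: revealed 0 new [(none)] -> total=37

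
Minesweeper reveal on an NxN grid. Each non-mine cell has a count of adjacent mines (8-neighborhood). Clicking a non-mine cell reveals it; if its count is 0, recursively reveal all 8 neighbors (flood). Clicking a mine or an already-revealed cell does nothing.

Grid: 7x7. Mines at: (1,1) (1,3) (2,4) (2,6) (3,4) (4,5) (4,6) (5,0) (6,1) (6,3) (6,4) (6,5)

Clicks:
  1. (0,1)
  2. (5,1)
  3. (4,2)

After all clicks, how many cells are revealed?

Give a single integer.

Click 1 (0,1) count=1: revealed 1 new [(0,1)] -> total=1
Click 2 (5,1) count=2: revealed 1 new [(5,1)] -> total=2
Click 3 (4,2) count=0: revealed 14 new [(2,0) (2,1) (2,2) (2,3) (3,0) (3,1) (3,2) (3,3) (4,0) (4,1) (4,2) (4,3) (5,2) (5,3)] -> total=16

Answer: 16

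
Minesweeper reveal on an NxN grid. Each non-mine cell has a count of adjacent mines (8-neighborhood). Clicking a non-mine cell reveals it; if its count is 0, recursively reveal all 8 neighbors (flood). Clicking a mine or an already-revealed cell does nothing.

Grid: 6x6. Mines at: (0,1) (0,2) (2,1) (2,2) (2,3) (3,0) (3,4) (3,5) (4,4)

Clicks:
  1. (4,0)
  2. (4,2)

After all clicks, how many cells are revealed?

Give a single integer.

Answer: 11

Derivation:
Click 1 (4,0) count=1: revealed 1 new [(4,0)] -> total=1
Click 2 (4,2) count=0: revealed 10 new [(3,1) (3,2) (3,3) (4,1) (4,2) (4,3) (5,0) (5,1) (5,2) (5,3)] -> total=11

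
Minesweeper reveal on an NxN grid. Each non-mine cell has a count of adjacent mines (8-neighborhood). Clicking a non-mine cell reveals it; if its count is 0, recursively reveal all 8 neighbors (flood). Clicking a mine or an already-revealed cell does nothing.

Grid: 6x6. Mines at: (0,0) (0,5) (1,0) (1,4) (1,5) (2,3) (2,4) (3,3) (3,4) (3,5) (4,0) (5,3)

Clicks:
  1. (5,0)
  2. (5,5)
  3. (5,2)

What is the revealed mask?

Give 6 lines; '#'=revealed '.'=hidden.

Click 1 (5,0) count=1: revealed 1 new [(5,0)] -> total=1
Click 2 (5,5) count=0: revealed 4 new [(4,4) (4,5) (5,4) (5,5)] -> total=5
Click 3 (5,2) count=1: revealed 1 new [(5,2)] -> total=6

Answer: ......
......
......
......
....##
#.#.##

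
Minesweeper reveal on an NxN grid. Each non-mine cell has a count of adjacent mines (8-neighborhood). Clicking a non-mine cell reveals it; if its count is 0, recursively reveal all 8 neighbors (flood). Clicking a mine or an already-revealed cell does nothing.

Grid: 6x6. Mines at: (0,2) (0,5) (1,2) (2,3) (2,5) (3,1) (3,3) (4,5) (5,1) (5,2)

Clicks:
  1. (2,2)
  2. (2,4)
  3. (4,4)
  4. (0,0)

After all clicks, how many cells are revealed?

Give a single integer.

Click 1 (2,2) count=4: revealed 1 new [(2,2)] -> total=1
Click 2 (2,4) count=3: revealed 1 new [(2,4)] -> total=2
Click 3 (4,4) count=2: revealed 1 new [(4,4)] -> total=3
Click 4 (0,0) count=0: revealed 6 new [(0,0) (0,1) (1,0) (1,1) (2,0) (2,1)] -> total=9

Answer: 9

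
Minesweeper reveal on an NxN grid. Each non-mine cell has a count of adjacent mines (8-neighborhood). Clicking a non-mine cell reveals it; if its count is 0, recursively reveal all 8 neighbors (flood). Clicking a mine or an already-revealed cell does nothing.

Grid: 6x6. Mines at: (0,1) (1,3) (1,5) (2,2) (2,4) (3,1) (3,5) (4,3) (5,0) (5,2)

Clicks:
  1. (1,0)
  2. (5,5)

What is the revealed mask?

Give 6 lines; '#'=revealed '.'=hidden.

Click 1 (1,0) count=1: revealed 1 new [(1,0)] -> total=1
Click 2 (5,5) count=0: revealed 4 new [(4,4) (4,5) (5,4) (5,5)] -> total=5

Answer: ......
#.....
......
......
....##
....##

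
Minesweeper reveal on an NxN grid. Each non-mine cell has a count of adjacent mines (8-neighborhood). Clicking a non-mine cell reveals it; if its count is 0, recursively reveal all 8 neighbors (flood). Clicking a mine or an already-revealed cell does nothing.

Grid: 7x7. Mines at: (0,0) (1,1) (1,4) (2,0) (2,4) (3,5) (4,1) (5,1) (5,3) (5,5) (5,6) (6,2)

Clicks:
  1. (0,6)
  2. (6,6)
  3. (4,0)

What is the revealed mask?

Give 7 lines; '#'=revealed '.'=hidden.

Click 1 (0,6) count=0: revealed 6 new [(0,5) (0,6) (1,5) (1,6) (2,5) (2,6)] -> total=6
Click 2 (6,6) count=2: revealed 1 new [(6,6)] -> total=7
Click 3 (4,0) count=2: revealed 1 new [(4,0)] -> total=8

Answer: .....##
.....##
.....##
.......
#......
.......
......#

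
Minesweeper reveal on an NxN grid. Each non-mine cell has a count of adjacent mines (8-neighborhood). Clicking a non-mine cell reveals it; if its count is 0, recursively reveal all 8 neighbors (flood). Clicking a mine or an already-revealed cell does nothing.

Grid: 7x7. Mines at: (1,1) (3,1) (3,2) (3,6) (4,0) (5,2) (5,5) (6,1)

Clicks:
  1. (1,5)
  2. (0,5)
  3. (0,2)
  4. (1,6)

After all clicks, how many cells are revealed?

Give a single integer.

Answer: 21

Derivation:
Click 1 (1,5) count=0: revealed 21 new [(0,2) (0,3) (0,4) (0,5) (0,6) (1,2) (1,3) (1,4) (1,5) (1,6) (2,2) (2,3) (2,4) (2,5) (2,6) (3,3) (3,4) (3,5) (4,3) (4,4) (4,5)] -> total=21
Click 2 (0,5) count=0: revealed 0 new [(none)] -> total=21
Click 3 (0,2) count=1: revealed 0 new [(none)] -> total=21
Click 4 (1,6) count=0: revealed 0 new [(none)] -> total=21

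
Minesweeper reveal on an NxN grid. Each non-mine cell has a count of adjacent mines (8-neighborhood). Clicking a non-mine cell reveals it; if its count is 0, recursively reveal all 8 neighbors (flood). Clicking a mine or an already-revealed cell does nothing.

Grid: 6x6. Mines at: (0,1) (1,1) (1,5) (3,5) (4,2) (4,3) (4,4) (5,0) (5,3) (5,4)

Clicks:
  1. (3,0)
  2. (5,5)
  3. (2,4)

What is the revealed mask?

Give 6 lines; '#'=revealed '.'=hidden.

Click 1 (3,0) count=0: revealed 6 new [(2,0) (2,1) (3,0) (3,1) (4,0) (4,1)] -> total=6
Click 2 (5,5) count=2: revealed 1 new [(5,5)] -> total=7
Click 3 (2,4) count=2: revealed 1 new [(2,4)] -> total=8

Answer: ......
......
##..#.
##....
##....
.....#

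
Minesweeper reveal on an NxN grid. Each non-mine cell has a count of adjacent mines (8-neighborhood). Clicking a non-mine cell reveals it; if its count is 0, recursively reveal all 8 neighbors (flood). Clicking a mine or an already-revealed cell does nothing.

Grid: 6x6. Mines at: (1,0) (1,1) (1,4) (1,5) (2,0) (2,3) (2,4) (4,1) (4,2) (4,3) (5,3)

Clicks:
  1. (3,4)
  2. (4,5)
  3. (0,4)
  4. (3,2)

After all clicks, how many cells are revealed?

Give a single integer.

Click 1 (3,4) count=3: revealed 1 new [(3,4)] -> total=1
Click 2 (4,5) count=0: revealed 5 new [(3,5) (4,4) (4,5) (5,4) (5,5)] -> total=6
Click 3 (0,4) count=2: revealed 1 new [(0,4)] -> total=7
Click 4 (3,2) count=4: revealed 1 new [(3,2)] -> total=8

Answer: 8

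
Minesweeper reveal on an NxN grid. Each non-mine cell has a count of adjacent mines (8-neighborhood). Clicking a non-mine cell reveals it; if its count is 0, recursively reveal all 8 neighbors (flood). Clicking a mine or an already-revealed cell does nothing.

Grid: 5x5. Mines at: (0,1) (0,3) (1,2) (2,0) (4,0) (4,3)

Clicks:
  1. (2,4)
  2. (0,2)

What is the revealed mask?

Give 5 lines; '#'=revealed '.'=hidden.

Click 1 (2,4) count=0: revealed 6 new [(1,3) (1,4) (2,3) (2,4) (3,3) (3,4)] -> total=6
Click 2 (0,2) count=3: revealed 1 new [(0,2)] -> total=7

Answer: ..#..
...##
...##
...##
.....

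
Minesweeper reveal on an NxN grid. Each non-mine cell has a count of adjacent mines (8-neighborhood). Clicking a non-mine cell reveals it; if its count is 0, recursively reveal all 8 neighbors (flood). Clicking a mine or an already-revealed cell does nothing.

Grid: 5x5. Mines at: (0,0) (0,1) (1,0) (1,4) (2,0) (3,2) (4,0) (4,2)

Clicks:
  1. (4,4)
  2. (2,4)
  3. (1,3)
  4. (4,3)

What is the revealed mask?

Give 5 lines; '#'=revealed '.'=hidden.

Answer: .....
...#.
...##
...##
...##

Derivation:
Click 1 (4,4) count=0: revealed 6 new [(2,3) (2,4) (3,3) (3,4) (4,3) (4,4)] -> total=6
Click 2 (2,4) count=1: revealed 0 new [(none)] -> total=6
Click 3 (1,3) count=1: revealed 1 new [(1,3)] -> total=7
Click 4 (4,3) count=2: revealed 0 new [(none)] -> total=7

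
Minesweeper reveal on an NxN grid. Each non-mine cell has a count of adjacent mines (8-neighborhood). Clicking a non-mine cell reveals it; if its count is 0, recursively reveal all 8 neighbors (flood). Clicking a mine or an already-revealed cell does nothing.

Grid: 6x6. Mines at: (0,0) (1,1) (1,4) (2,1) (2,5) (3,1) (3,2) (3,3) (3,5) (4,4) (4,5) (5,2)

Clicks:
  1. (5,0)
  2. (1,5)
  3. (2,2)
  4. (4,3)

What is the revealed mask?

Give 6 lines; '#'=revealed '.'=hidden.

Answer: ......
.....#
..#...
......
##.#..
##....

Derivation:
Click 1 (5,0) count=0: revealed 4 new [(4,0) (4,1) (5,0) (5,1)] -> total=4
Click 2 (1,5) count=2: revealed 1 new [(1,5)] -> total=5
Click 3 (2,2) count=5: revealed 1 new [(2,2)] -> total=6
Click 4 (4,3) count=4: revealed 1 new [(4,3)] -> total=7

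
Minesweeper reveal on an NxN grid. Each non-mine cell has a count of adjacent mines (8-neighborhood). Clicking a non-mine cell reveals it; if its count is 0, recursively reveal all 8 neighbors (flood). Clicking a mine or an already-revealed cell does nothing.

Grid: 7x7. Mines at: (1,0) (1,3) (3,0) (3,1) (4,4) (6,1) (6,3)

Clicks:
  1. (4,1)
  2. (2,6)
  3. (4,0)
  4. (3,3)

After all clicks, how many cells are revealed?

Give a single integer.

Click 1 (4,1) count=2: revealed 1 new [(4,1)] -> total=1
Click 2 (2,6) count=0: revealed 20 new [(0,4) (0,5) (0,6) (1,4) (1,5) (1,6) (2,4) (2,5) (2,6) (3,4) (3,5) (3,6) (4,5) (4,6) (5,4) (5,5) (5,6) (6,4) (6,5) (6,6)] -> total=21
Click 3 (4,0) count=2: revealed 1 new [(4,0)] -> total=22
Click 4 (3,3) count=1: revealed 1 new [(3,3)] -> total=23

Answer: 23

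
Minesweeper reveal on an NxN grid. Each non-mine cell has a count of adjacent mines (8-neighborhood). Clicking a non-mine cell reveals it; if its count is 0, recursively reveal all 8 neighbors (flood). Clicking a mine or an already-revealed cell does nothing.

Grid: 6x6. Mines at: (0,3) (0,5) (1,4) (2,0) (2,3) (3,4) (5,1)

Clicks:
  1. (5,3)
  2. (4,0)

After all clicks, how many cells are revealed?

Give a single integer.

Click 1 (5,3) count=0: revealed 8 new [(4,2) (4,3) (4,4) (4,5) (5,2) (5,3) (5,4) (5,5)] -> total=8
Click 2 (4,0) count=1: revealed 1 new [(4,0)] -> total=9

Answer: 9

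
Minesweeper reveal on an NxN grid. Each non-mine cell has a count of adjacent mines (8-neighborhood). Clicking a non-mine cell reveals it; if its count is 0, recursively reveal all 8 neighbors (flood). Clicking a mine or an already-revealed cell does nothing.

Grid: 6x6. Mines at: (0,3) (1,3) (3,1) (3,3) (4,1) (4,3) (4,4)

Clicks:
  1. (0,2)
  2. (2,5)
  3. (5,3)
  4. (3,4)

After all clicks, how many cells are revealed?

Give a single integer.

Answer: 10

Derivation:
Click 1 (0,2) count=2: revealed 1 new [(0,2)] -> total=1
Click 2 (2,5) count=0: revealed 8 new [(0,4) (0,5) (1,4) (1,5) (2,4) (2,5) (3,4) (3,5)] -> total=9
Click 3 (5,3) count=2: revealed 1 new [(5,3)] -> total=10
Click 4 (3,4) count=3: revealed 0 new [(none)] -> total=10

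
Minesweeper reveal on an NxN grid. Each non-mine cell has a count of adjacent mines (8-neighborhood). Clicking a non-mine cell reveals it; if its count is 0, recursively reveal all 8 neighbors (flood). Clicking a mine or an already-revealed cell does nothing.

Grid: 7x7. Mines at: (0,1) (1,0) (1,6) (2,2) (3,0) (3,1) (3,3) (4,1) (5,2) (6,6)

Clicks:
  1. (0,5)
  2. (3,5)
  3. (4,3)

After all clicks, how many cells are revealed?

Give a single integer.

Click 1 (0,5) count=1: revealed 1 new [(0,5)] -> total=1
Click 2 (3,5) count=0: revealed 17 new [(2,4) (2,5) (2,6) (3,4) (3,5) (3,6) (4,3) (4,4) (4,5) (4,6) (5,3) (5,4) (5,5) (5,6) (6,3) (6,4) (6,5)] -> total=18
Click 3 (4,3) count=2: revealed 0 new [(none)] -> total=18

Answer: 18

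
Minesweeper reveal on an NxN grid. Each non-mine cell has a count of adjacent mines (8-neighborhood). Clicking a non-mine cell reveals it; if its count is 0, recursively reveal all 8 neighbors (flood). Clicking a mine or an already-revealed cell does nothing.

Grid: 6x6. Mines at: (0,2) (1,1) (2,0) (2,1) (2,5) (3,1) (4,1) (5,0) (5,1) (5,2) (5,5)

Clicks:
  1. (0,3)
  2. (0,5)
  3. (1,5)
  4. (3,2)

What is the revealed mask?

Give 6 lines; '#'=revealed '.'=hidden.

Answer: ...###
...###
......
..#...
......
......

Derivation:
Click 1 (0,3) count=1: revealed 1 new [(0,3)] -> total=1
Click 2 (0,5) count=0: revealed 5 new [(0,4) (0,5) (1,3) (1,4) (1,5)] -> total=6
Click 3 (1,5) count=1: revealed 0 new [(none)] -> total=6
Click 4 (3,2) count=3: revealed 1 new [(3,2)] -> total=7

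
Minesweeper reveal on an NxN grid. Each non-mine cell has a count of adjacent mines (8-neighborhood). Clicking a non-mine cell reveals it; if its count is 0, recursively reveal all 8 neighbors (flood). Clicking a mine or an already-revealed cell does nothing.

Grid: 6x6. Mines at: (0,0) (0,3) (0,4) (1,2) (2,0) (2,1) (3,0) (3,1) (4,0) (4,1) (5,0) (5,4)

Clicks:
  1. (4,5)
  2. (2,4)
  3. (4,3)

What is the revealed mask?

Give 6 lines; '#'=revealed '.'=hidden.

Answer: ......
...###
..####
..####
..####
......

Derivation:
Click 1 (4,5) count=1: revealed 1 new [(4,5)] -> total=1
Click 2 (2,4) count=0: revealed 14 new [(1,3) (1,4) (1,5) (2,2) (2,3) (2,4) (2,5) (3,2) (3,3) (3,4) (3,5) (4,2) (4,3) (4,4)] -> total=15
Click 3 (4,3) count=1: revealed 0 new [(none)] -> total=15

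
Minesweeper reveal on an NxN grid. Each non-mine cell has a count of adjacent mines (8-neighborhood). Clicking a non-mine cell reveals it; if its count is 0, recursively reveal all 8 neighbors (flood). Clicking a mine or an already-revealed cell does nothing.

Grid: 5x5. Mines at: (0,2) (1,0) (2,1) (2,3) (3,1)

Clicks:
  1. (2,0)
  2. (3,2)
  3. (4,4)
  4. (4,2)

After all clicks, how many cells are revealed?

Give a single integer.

Answer: 7

Derivation:
Click 1 (2,0) count=3: revealed 1 new [(2,0)] -> total=1
Click 2 (3,2) count=3: revealed 1 new [(3,2)] -> total=2
Click 3 (4,4) count=0: revealed 5 new [(3,3) (3,4) (4,2) (4,3) (4,4)] -> total=7
Click 4 (4,2) count=1: revealed 0 new [(none)] -> total=7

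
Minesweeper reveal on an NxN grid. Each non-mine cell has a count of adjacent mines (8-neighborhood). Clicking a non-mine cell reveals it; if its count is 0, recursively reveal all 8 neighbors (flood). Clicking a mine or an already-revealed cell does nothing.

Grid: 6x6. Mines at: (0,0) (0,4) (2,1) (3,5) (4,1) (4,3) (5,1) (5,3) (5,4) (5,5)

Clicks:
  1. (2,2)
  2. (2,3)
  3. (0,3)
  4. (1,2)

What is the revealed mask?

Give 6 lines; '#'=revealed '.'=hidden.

Click 1 (2,2) count=1: revealed 1 new [(2,2)] -> total=1
Click 2 (2,3) count=0: revealed 8 new [(1,2) (1,3) (1,4) (2,3) (2,4) (3,2) (3,3) (3,4)] -> total=9
Click 3 (0,3) count=1: revealed 1 new [(0,3)] -> total=10
Click 4 (1,2) count=1: revealed 0 new [(none)] -> total=10

Answer: ...#..
..###.
..###.
..###.
......
......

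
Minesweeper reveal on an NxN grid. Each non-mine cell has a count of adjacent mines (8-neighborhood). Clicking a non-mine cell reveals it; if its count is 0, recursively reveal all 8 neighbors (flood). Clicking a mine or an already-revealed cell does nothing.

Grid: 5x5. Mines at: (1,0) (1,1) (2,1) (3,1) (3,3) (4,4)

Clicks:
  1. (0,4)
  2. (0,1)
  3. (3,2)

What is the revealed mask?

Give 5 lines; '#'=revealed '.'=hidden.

Click 1 (0,4) count=0: revealed 9 new [(0,2) (0,3) (0,4) (1,2) (1,3) (1,4) (2,2) (2,3) (2,4)] -> total=9
Click 2 (0,1) count=2: revealed 1 new [(0,1)] -> total=10
Click 3 (3,2) count=3: revealed 1 new [(3,2)] -> total=11

Answer: .####
..###
..###
..#..
.....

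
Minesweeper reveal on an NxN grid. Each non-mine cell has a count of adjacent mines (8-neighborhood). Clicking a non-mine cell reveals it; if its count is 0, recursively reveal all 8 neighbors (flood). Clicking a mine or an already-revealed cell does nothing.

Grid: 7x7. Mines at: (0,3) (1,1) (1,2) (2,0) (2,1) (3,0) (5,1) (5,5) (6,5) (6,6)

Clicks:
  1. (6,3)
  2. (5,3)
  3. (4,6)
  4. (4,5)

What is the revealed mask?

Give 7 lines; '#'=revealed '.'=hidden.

Answer: ....###
...####
..#####
..#####
..#####
..###..
..###..

Derivation:
Click 1 (6,3) count=0: revealed 28 new [(0,4) (0,5) (0,6) (1,3) (1,4) (1,5) (1,6) (2,2) (2,3) (2,4) (2,5) (2,6) (3,2) (3,3) (3,4) (3,5) (3,6) (4,2) (4,3) (4,4) (4,5) (4,6) (5,2) (5,3) (5,4) (6,2) (6,3) (6,4)] -> total=28
Click 2 (5,3) count=0: revealed 0 new [(none)] -> total=28
Click 3 (4,6) count=1: revealed 0 new [(none)] -> total=28
Click 4 (4,5) count=1: revealed 0 new [(none)] -> total=28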